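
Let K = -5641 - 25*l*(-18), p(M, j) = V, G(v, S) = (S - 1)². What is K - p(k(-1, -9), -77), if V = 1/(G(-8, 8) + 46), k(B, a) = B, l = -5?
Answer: -749646/95 ≈ -7891.0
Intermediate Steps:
G(v, S) = (-1 + S)²
V = 1/95 (V = 1/((-1 + 8)² + 46) = 1/(7² + 46) = 1/(49 + 46) = 1/95 ≈ 0.010526)
p(M, j) = 1/95
K = -7891 (K = -5641 - 25*(-5)*(-18) = -5641 + 125*(-18) = -5641 - 2250 = -7891)
K - p(k(-1, -9), -77) = -7891 - 1*1/95 = -7891 - 1/95 = -749646/95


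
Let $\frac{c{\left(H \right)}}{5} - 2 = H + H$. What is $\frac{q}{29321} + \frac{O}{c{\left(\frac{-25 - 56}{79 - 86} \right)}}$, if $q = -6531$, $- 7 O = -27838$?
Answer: $\frac{405245359}{12901240} \approx 31.411$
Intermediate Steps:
$O = \frac{27838}{7}$ ($O = \left(- \frac{1}{7}\right) \left(-27838\right) = \frac{27838}{7} \approx 3976.9$)
$c{\left(H \right)} = 10 + 10 H$ ($c{\left(H \right)} = 10 + 5 \left(H + H\right) = 10 + 5 \cdot 2 H = 10 + 10 H$)
$\frac{q}{29321} + \frac{O}{c{\left(\frac{-25 - 56}{79 - 86} \right)}} = - \frac{6531}{29321} + \frac{27838}{7 \left(10 + 10 \frac{-25 - 56}{79 - 86}\right)} = \left(-6531\right) \frac{1}{29321} + \frac{27838}{7 \left(10 + 10 \left(- \frac{81}{-7}\right)\right)} = - \frac{6531}{29321} + \frac{27838}{7 \left(10 + 10 \left(\left(-81\right) \left(- \frac{1}{7}\right)\right)\right)} = - \frac{6531}{29321} + \frac{27838}{7 \left(10 + 10 \cdot \frac{81}{7}\right)} = - \frac{6531}{29321} + \frac{27838}{7 \left(10 + \frac{810}{7}\right)} = - \frac{6531}{29321} + \frac{27838}{7 \cdot \frac{880}{7}} = - \frac{6531}{29321} + \frac{27838}{7} \cdot \frac{7}{880} = - \frac{6531}{29321} + \frac{13919}{440} = \frac{405245359}{12901240}$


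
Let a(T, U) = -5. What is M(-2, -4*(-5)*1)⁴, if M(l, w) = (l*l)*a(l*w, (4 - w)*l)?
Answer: 160000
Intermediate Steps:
M(l, w) = -5*l² (M(l, w) = (l*l)*(-5) = l²*(-5) = -5*l²)
M(-2, -4*(-5)*1)⁴ = (-5*(-2)²)⁴ = (-5*4)⁴ = (-20)⁴ = 160000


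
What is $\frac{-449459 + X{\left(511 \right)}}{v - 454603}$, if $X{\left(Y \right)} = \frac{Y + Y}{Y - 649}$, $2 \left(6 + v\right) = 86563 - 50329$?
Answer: $\frac{15506591}{15058974} \approx 1.0297$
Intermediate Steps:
$v = 18111$ ($v = -6 + \frac{86563 - 50329}{2} = -6 + \frac{1}{2} \cdot 36234 = -6 + 18117 = 18111$)
$X{\left(Y \right)} = \frac{2 Y}{-649 + Y}$
$\frac{-449459 + X{\left(511 \right)}}{v - 454603} = \frac{-449459 + 2 \cdot 511 \frac{1}{-649 + 511}}{18111 - 454603} = \frac{-449459 + 2 \cdot 511 \frac{1}{-138}}{-436492} = \left(-449459 + 2 \cdot 511 \left(- \frac{1}{138}\right)\right) \left(- \frac{1}{436492}\right) = \left(-449459 - \frac{511}{69}\right) \left(- \frac{1}{436492}\right) = \left(- \frac{31013182}{69}\right) \left(- \frac{1}{436492}\right) = \frac{15506591}{15058974}$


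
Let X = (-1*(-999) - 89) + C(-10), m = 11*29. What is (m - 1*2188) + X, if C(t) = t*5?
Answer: -1009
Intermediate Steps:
m = 319
C(t) = 5*t
X = 860 (X = (-1*(-999) - 89) + 5*(-10) = (999 - 89) - 50 = 910 - 50 = 860)
(m - 1*2188) + X = (319 - 1*2188) + 860 = (319 - 2188) + 860 = -1869 + 860 = -1009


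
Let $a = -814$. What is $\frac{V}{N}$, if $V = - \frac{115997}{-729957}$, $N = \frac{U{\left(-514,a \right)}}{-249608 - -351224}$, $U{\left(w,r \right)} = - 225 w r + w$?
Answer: $- \frac{1964525192}{11452978369433} \approx -0.00017153$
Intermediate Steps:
$U{\left(w,r \right)} = w - 225 r w$ ($U{\left(w,r \right)} = - 225 r w + w = w - 225 r w$)
$N = - \frac{47069807}{50808}$ ($N = \frac{\left(-514\right) \left(1 - -183150\right)}{-249608 - -351224} = \frac{\left(-514\right) \left(1 + 183150\right)}{-249608 + 351224} = \frac{\left(-514\right) 183151}{101616} = \left(-94139614\right) \frac{1}{101616} = - \frac{47069807}{50808} \approx -926.42$)
$V = \frac{115997}{729957}$ ($V = \left(-115997\right) \left(- \frac{1}{729957}\right) = \frac{115997}{729957} \approx 0.15891$)
$\frac{V}{N} = \frac{115997}{729957 \left(- \frac{47069807}{50808}\right)} = \frac{115997}{729957} \left(- \frac{50808}{47069807}\right) = - \frac{1964525192}{11452978369433}$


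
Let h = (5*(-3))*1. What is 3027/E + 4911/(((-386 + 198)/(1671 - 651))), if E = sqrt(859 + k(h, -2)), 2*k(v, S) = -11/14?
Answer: -1252305/47 + 6054*sqrt(168287)/24041 ≈ -26542.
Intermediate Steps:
h = -15 (h = -15*1 = -15)
k(v, S) = -11/28 (k(v, S) = (-11/14)/2 = (-11*1/14)/2 = (1/2)*(-11/14) = -11/28)
E = sqrt(168287)/14 (E = sqrt(859 - 11/28) = sqrt(24041/28) = sqrt(168287)/14 ≈ 29.302)
3027/E + 4911/(((-386 + 198)/(1671 - 651))) = 3027/((sqrt(168287)/14)) + 4911/(((-386 + 198)/(1671 - 651))) = 3027*(2*sqrt(168287)/24041) + 4911/((-188/1020)) = 6054*sqrt(168287)/24041 + 4911/((-188*1/1020)) = 6054*sqrt(168287)/24041 + 4911/(-47/255) = 6054*sqrt(168287)/24041 + 4911*(-255/47) = 6054*sqrt(168287)/24041 - 1252305/47 = -1252305/47 + 6054*sqrt(168287)/24041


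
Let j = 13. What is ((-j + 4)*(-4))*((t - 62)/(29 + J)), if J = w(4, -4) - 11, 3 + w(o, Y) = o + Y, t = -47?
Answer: -1308/5 ≈ -261.60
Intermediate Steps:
w(o, Y) = -3 + Y + o (w(o, Y) = -3 + (o + Y) = -3 + (Y + o) = -3 + Y + o)
J = -14 (J = (-3 - 4 + 4) - 11 = -3 - 11 = -14)
((-j + 4)*(-4))*((t - 62)/(29 + J)) = ((-1*13 + 4)*(-4))*((-47 - 62)/(29 - 14)) = ((-13 + 4)*(-4))*(-109/15) = (-9*(-4))*(-109*1/15) = 36*(-109/15) = -1308/5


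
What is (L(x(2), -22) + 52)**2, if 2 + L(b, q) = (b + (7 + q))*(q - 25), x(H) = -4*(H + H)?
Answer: 2271049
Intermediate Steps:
x(H) = -8*H
L(b, q) = -2 + (-25 + q)*(7 + b + q) (L(b, q) = -2 + (b + (7 + q))*(q - 25) = -2 + (7 + b + q)*(-25 + q) = -2 + (-25 + q)*(7 + b + q))
(L(x(2), -22) + 52)**2 = ((-177 + (-22)**2 - (-200)*2 - 18*(-22) - 8*2*(-22)) + 52)**2 = ((-177 + 484 - 25*(-16) + 396 - 16*(-22)) + 52)**2 = ((-177 + 484 + 400 + 396 + 352) + 52)**2 = (1455 + 52)**2 = 1507**2 = 2271049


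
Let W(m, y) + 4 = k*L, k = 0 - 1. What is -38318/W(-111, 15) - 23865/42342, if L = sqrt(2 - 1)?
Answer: 540780477/70570 ≈ 7663.0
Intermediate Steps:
L = 1 (L = sqrt(1) = 1)
k = -1
W(m, y) = -5 (W(m, y) = -4 - 1*1 = -4 - 1 = -5)
-38318/W(-111, 15) - 23865/42342 = -38318/(-5) - 23865/42342 = -38318*(-1/5) - 23865*1/42342 = 38318/5 - 7955/14114 = 540780477/70570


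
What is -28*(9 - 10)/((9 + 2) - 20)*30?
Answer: -280/3 ≈ -93.333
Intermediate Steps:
-28*(9 - 10)/((9 + 2) - 20)*30 = -(-28)/(11 - 20)*30 = -(-28)/(-9)*30 = -(-28)*(-1)/9*30 = -28*1/9*30 = -28/9*30 = -280/3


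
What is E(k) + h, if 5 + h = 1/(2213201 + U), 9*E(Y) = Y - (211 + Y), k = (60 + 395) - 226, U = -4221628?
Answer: -514157321/18075843 ≈ -28.444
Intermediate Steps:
k = 229 (k = 455 - 226 = 229)
E(Y) = -211/9 (E(Y) = (Y - (211 + Y))/9 = (Y + (-211 - Y))/9 = (⅑)*(-211) = -211/9)
h = -10042136/2008427 (h = -5 + 1/(2213201 - 4221628) = -5 + 1/(-2008427) = -5 - 1/2008427 = -10042136/2008427 ≈ -5.0000)
E(k) + h = -211/9 - 10042136/2008427 = -514157321/18075843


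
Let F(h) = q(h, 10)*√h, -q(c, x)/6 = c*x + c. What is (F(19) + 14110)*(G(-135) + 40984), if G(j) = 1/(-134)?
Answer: 38745037025/67 - 3443393085*√19/67 ≈ 3.5426e+8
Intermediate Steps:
G(j) = -1/134
q(c, x) = -6*c - 6*c*x (q(c, x) = -6*(c*x + c) = -6*(c + c*x) = -6*c - 6*c*x)
F(h) = -66*h^(3/2) (F(h) = (-6*h*(1 + 10))*√h = (-6*h*11)*√h = (-66*h)*√h = -66*h^(3/2))
(F(19) + 14110)*(G(-135) + 40984) = (-1254*√19 + 14110)*(-1/134 + 40984) = (-1254*√19 + 14110)*(5491855/134) = (14110 - 1254*√19)*(5491855/134) = 38745037025/67 - 3443393085*√19/67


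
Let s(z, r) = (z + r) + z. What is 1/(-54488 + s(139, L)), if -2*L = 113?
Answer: -2/108533 ≈ -1.8428e-5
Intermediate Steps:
L = -113/2 (L = -½*113 = -113/2 ≈ -56.500)
s(z, r) = r + 2*z (s(z, r) = (r + z) + z = r + 2*z)
1/(-54488 + s(139, L)) = 1/(-54488 + (-113/2 + 2*139)) = 1/(-54488 + (-113/2 + 278)) = 1/(-54488 + 443/2) = 1/(-108533/2) = -2/108533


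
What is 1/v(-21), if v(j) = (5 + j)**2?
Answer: 1/256 ≈ 0.0039063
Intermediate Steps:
1/v(-21) = 1/((5 - 21)**2) = 1/((-16)**2) = 1/256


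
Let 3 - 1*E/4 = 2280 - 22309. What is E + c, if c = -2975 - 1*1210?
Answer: 75943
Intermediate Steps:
E = 80128 (E = 12 - 4*(2280 - 22309) = 12 - 4*(-20029) = 12 + 80116 = 80128)
c = -4185 (c = -2975 - 1210 = -4185)
E + c = 80128 - 4185 = 75943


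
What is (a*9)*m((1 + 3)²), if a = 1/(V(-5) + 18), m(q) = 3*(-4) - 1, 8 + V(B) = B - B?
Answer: -117/10 ≈ -11.700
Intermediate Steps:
V(B) = -8 (V(B) = -8 + (B - B) = -8 + 0 = -8)
m(q) = -13 (m(q) = -12 - 1 = -13)
a = ⅒ (a = 1/(-8 + 18) = 1/10 = ⅒ ≈ 0.10000)
(a*9)*m((1 + 3)²) = ((⅒)*9)*(-13) = (9/10)*(-13) = -117/10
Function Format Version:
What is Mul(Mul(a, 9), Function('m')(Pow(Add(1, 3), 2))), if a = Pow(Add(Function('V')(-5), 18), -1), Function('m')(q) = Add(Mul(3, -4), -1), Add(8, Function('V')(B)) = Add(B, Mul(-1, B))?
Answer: Rational(-117, 10) ≈ -11.700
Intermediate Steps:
Function('V')(B) = -8 (Function('V')(B) = Add(-8, Add(B, Mul(-1, B))) = Add(-8, 0) = -8)
Function('m')(q) = -13 (Function('m')(q) = Add(-12, -1) = -13)
a = Rational(1, 10) (a = Pow(Add(-8, 18), -1) = Pow(10, -1) = Rational(1, 10) ≈ 0.10000)
Mul(Mul(a, 9), Function('m')(Pow(Add(1, 3), 2))) = Mul(Mul(Rational(1, 10), 9), -13) = Mul(Rational(9, 10), -13) = Rational(-117, 10)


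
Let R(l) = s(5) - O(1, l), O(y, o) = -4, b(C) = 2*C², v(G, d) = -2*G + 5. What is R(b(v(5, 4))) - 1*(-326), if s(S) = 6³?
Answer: 546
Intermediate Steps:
v(G, d) = 5 - 2*G
s(S) = 216
R(l) = 220 (R(l) = 216 - 1*(-4) = 216 + 4 = 220)
R(b(v(5, 4))) - 1*(-326) = 220 - 1*(-326) = 220 + 326 = 546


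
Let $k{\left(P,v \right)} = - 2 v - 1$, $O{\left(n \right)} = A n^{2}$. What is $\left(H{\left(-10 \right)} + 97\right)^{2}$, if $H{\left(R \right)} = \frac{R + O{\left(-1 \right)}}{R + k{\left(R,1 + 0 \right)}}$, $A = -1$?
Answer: $\frac{1617984}{169} \approx 9573.9$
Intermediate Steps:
$O{\left(n \right)} = - n^{2}$
$k{\left(P,v \right)} = -1 - 2 v$
$H{\left(R \right)} = \frac{-1 + R}{-3 + R}$ ($H{\left(R \right)} = \frac{R - \left(-1\right)^{2}}{R - \left(1 + 2 \left(1 + 0\right)\right)} = \frac{R - 1}{R - 3} = \frac{-1 + R}{R - 3} = \frac{-1 + R}{-3 + R}$)
$\left(H{\left(-10 \right)} + 97\right)^{2} = \left(\frac{-1 - 10}{-3 - 10} + 97\right)^{2} = \left(\frac{1}{-13} \left(-11\right) + 97\right)^{2} = \left(\left(- \frac{1}{13}\right) \left(-11\right) + 97\right)^{2} = \left(\frac{11}{13} + 97\right)^{2} = \left(\frac{1272}{13}\right)^{2} = \frac{1617984}{169}$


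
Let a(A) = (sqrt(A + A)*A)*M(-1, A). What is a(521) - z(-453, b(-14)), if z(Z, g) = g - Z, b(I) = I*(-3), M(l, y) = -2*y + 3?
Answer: -495 - 541319*sqrt(1042) ≈ -1.7474e+7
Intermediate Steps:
M(l, y) = 3 - 2*y
b(I) = -3*I
a(A) = sqrt(2)*A**(3/2)*(3 - 2*A) (a(A) = (sqrt(A + A)*A)*(3 - 2*A) = (sqrt(2*A)*A)*(3 - 2*A) = ((sqrt(2)*sqrt(A))*A)*(3 - 2*A) = (sqrt(2)*A**(3/2))*(3 - 2*A) = sqrt(2)*A**(3/2)*(3 - 2*A))
a(521) - z(-453, b(-14)) = sqrt(2)*521**(3/2)*(3 - 2*521) - (-3*(-14) - 1*(-453)) = sqrt(2)*(521*sqrt(521))*(3 - 1042) - (42 + 453) = sqrt(2)*(521*sqrt(521))*(-1039) - 1*495 = -541319*sqrt(1042) - 495 = -495 - 541319*sqrt(1042)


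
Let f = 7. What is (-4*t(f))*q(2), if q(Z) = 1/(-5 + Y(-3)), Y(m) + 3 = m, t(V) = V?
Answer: 28/11 ≈ 2.5455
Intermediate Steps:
Y(m) = -3 + m
q(Z) = -1/11 (q(Z) = 1/(-5 + (-3 - 3)) = 1/(-5 - 6) = 1/(-11) = -1/11)
(-4*t(f))*q(2) = -4*7*(-1/11) = -28*(-1/11) = 28/11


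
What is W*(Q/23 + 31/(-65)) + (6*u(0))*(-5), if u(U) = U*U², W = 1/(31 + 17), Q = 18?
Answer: 457/71760 ≈ 0.0063685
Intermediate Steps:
W = 1/48 ≈ 0.020833
u(U) = U³
W*(Q/23 + 31/(-65)) + (6*u(0))*(-5) = (18/23 + 31/(-65))/48 + (6*0³)*(-5) = (18*(1/23) + 31*(-1/65))/48 + (6*0)*(-5) = (18/23 - 31/65)/48 + 0*(-5) = (1/48)*(457/1495) + 0 = 457/71760 + 0 = 457/71760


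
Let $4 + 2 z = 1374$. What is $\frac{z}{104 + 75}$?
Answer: $\frac{685}{179} \approx 3.8268$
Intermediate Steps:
$z = 685$ ($z = -2 + \frac{1}{2} \cdot 1374 = -2 + 687 = 685$)
$\frac{z}{104 + 75} = \frac{1}{104 + 75} \cdot 685 = \frac{1}{179} \cdot 685 = \frac{685}{179}$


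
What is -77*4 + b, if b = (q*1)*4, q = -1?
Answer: -312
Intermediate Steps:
b = -4 (b = -1*1*4 = -1*4 = -4)
-77*4 + b = -77*4 - 4 = -308 - 4 = -312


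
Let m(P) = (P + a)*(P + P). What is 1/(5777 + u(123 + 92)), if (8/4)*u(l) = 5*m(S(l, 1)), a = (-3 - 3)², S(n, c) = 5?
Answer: 1/6802 ≈ 0.00014702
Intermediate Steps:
a = 36 (a = (-6)² = 36)
m(P) = 2*P*(36 + P) (m(P) = (P + 36)*(P + P) = (36 + P)*(2*P) = 2*P*(36 + P))
u(l) = 1025 (u(l) = (5*(2*5*(36 + 5)))/2 = (5*(2*5*41))/2 = (5*410)/2 = (½)*2050 = 1025)
1/(5777 + u(123 + 92)) = 1/(5777 + 1025) = 1/6802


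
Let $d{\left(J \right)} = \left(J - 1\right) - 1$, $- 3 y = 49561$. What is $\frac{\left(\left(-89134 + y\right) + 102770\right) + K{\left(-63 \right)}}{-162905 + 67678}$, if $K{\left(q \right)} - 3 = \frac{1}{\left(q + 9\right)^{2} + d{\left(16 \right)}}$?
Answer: $\frac{2302447}{76095030} \approx 0.030258$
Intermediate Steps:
$y = - \frac{49561}{3}$ ($y = \left(- \frac{1}{3}\right) 49561 = - \frac{49561}{3} \approx -16520.0$)
$d{\left(J \right)} = -2 + J$ ($d{\left(J \right)} = \left(-1 + J\right) - 1 = -2 + J$)
$K{\left(q \right)} = 3 + \frac{1}{14 + \left(9 + q\right)^{2}}$ ($K{\left(q \right)} = 3 + \frac{1}{\left(q + 9\right)^{2} + \left(-2 + 16\right)} = 3 + \frac{1}{\left(9 + q\right)^{2} + 14} = 3 + \frac{1}{14 + \left(9 + q\right)^{2}}$)
$\frac{\left(\left(-89134 + y\right) + 102770\right) + K{\left(-63 \right)}}{-162905 + 67678} = \frac{\left(\left(-89134 - \frac{49561}{3}\right) + 102770\right) + \frac{43 + 3 \left(9 - 63\right)^{2}}{14 + \left(9 - 63\right)^{2}}}{-162905 + 67678} = \frac{\left(- \frac{316963}{3} + 102770\right) + \frac{43 + 3 \left(-54\right)^{2}}{14 + \left(-54\right)^{2}}}{-95227} = \left(- \frac{8653}{3} + \frac{43 + 3 \cdot 2916}{14 + 2916}\right) \left(- \frac{1}{95227}\right) = \left(- \frac{8653}{3} + \frac{43 + 8748}{2930}\right) \left(- \frac{1}{95227}\right) = \left(- \frac{8653}{3} + \frac{1}{2930} \cdot 8791\right) \left(- \frac{1}{95227}\right) = \left(- \frac{8653}{3} + \frac{8791}{2930}\right) \left(- \frac{1}{95227}\right) = \left(- \frac{25326917}{8790}\right) \left(- \frac{1}{95227}\right) = \frac{2302447}{76095030}$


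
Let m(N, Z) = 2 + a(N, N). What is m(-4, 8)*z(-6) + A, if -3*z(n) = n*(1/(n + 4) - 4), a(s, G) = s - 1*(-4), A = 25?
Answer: 7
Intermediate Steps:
a(s, G) = 4 + s (a(s, G) = s + 4 = 4 + s)
m(N, Z) = 6 + N (m(N, Z) = 2 + (4 + N) = 6 + N)
z(n) = -n*(-4 + 1/(4 + n))/3 (z(n) = -n*(1/(n + 4) - 4)/3 = -n*(1/(4 + n) - 4)/3 = -n*(-4 + 1/(4 + n))/3)
m(-4, 8)*z(-6) + A = (6 - 4)*((⅓)*(-6)*(15 + 4*(-6))/(4 - 6)) + 25 = 2*((⅓)*(-6)*(15 - 24)/(-2)) + 25 = 2*((⅓)*(-6)*(-½)*(-9)) + 25 = 2*(-9) + 25 = -18 + 25 = 7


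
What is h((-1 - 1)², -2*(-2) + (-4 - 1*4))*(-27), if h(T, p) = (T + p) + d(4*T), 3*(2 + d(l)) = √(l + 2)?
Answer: 54 - 27*√2 ≈ 15.816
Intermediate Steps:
d(l) = -2 + √(2 + l)/3 (d(l) = -2 + √(l + 2)/3 = -2 + √(2 + l)/3)
h(T, p) = -2 + T + p + √(2 + 4*T)/3 (h(T, p) = (T + p) + (-2 + √(2 + 4*T)/3) = -2 + T + p + √(2 + 4*T)/3)
h((-1 - 1)², -2*(-2) + (-4 - 1*4))*(-27) = (-2 + (-1 - 1)² + (-2*(-2) + (-4 - 1*4)) + √(2 + 4*(-1 - 1)²)/3)*(-27) = (-2 + (-2)² + (4 + (-4 - 4)) + √(2 + 4*(-2)²)/3)*(-27) = (-2 + 4 + (4 - 8) + √(2 + 4*4)/3)*(-27) = (-2 + 4 - 4 + √(2 + 16)/3)*(-27) = (-2 + 4 - 4 + √18/3)*(-27) = (-2 + 4 - 4 + (3*√2)/3)*(-27) = (-2 + 4 - 4 + √2)*(-27) = (-2 + √2)*(-27) = 54 - 27*√2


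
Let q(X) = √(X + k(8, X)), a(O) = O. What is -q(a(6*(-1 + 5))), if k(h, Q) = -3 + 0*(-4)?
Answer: -√21 ≈ -4.5826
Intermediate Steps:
k(h, Q) = -3 (k(h, Q) = -3 + 0 = -3)
q(X) = √(-3 + X) (q(X) = √(X - 3) = √(-3 + X))
-q(a(6*(-1 + 5))) = -√(-3 + 6*(-1 + 5)) = -√(-3 + 6*4) = -√(-3 + 24) = -√21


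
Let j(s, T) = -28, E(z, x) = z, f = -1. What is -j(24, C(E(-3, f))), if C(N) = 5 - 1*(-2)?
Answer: 28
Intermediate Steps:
C(N) = 7 (C(N) = 5 + 2 = 7)
-j(24, C(E(-3, f))) = -1*(-28) = 28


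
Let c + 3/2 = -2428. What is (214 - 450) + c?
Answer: -5331/2 ≈ -2665.5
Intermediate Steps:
c = -4859/2 (c = -3/2 - 2428 = -4859/2 ≈ -2429.5)
(214 - 450) + c = (214 - 450) - 4859/2 = -236 - 4859/2 = -5331/2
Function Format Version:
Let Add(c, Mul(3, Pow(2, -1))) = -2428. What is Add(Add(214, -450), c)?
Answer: Rational(-5331, 2) ≈ -2665.5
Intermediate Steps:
c = Rational(-4859, 2) (c = Add(Rational(-3, 2), -2428) = Rational(-4859, 2) ≈ -2429.5)
Add(Add(214, -450), c) = Add(Add(214, -450), Rational(-4859, 2)) = Add(-236, Rational(-4859, 2)) = Rational(-5331, 2)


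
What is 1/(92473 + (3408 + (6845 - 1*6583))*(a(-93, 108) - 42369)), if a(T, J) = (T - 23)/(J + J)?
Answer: -27/4195900654 ≈ -6.4349e-9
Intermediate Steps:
a(T, J) = (-23 + T)/(2*J) (a(T, J) = (-23 + T)/((2*J)) = (-23 + T)*(1/(2*J)) = (-23 + T)/(2*J))
1/(92473 + (3408 + (6845 - 1*6583))*(a(-93, 108) - 42369)) = 1/(92473 + (3408 + (6845 - 1*6583))*((½)*(-23 - 93)/108 - 42369)) = 1/(92473 + (3408 + (6845 - 6583))*((½)*(1/108)*(-116) - 42369)) = 1/(92473 + (3408 + 262)*(-29/54 - 42369)) = 1/(92473 + 3670*(-2287955/54)) = 1/(92473 - 4198397425/27) = 1/(-4195900654/27) = -27/4195900654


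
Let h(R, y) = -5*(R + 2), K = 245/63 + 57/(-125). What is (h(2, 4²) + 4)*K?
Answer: -61792/1125 ≈ -54.926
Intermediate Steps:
K = 3862/1125 (K = 245*(1/63) + 57*(-1/125) = 35/9 - 57/125 = 3862/1125 ≈ 3.4329)
h(R, y) = -10 - 5*R (h(R, y) = -5*(2 + R) = -10 - 5*R)
(h(2, 4²) + 4)*K = ((-10 - 5*2) + 4)*(3862/1125) = ((-10 - 10) + 4)*(3862/1125) = (-20 + 4)*(3862/1125) = -16*3862/1125 = -61792/1125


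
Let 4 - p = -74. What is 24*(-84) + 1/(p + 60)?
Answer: -278207/138 ≈ -2016.0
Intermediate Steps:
p = 78 (p = 4 - 1*(-74) = 4 + 74 = 78)
24*(-84) + 1/(p + 60) = 24*(-84) + 1/(78 + 60) = -2016 + 1/138 = -278207/138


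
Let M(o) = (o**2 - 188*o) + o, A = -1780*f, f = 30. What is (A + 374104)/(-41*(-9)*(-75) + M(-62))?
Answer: -320704/12237 ≈ -26.208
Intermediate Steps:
A = -53400 (A = -1780*30 = -53400)
M(o) = o**2 - 187*o
(A + 374104)/(-41*(-9)*(-75) + M(-62)) = (-53400 + 374104)/(-41*(-9)*(-75) - 62*(-187 - 62)) = 320704/(369*(-75) - 62*(-249)) = 320704/(-27675 + 15438) = 320704/(-12237) = 320704*(-1/12237) = -320704/12237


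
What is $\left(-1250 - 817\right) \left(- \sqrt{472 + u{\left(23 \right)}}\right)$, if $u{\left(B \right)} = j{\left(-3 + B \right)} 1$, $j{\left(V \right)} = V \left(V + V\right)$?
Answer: $4134 \sqrt{318} \approx 73720.0$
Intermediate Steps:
$j{\left(V \right)} = 2 V^{2}$ ($j{\left(V \right)} = V 2 V = 2 V^{2}$)
$u{\left(B \right)} = 2 \left(-3 + B\right)^{2}$ ($u{\left(B \right)} = 2 \left(-3 + B\right)^{2} \cdot 1 = 2 \left(-3 + B\right)^{2}$)
$\left(-1250 - 817\right) \left(- \sqrt{472 + u{\left(23 \right)}}\right) = \left(-1250 - 817\right) \left(- \sqrt{472 + 2 \left(-3 + 23\right)^{2}}\right) = - 2067 \left(- \sqrt{472 + 2 \cdot 20^{2}}\right) = - 2067 \left(- \sqrt{472 + 2 \cdot 400}\right) = - 2067 \left(- \sqrt{472 + 800}\right) = - 2067 \left(- \sqrt{1272}\right) = - 2067 \left(- 2 \sqrt{318}\right) = 4134 \sqrt{318}$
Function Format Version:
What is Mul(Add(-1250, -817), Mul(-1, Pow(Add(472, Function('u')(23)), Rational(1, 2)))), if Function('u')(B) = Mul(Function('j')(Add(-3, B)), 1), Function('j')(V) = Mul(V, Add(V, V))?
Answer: Mul(4134, Pow(318, Rational(1, 2))) ≈ 73720.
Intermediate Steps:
Function('j')(V) = Mul(2, Pow(V, 2)) (Function('j')(V) = Mul(V, Mul(2, V)) = Mul(2, Pow(V, 2)))
Function('u')(B) = Mul(2, Pow(Add(-3, B), 2)) (Function('u')(B) = Mul(Mul(2, Pow(Add(-3, B), 2)), 1) = Mul(2, Pow(Add(-3, B), 2)))
Mul(Add(-1250, -817), Mul(-1, Pow(Add(472, Function('u')(23)), Rational(1, 2)))) = Mul(Add(-1250, -817), Mul(-1, Pow(Add(472, Mul(2, Pow(Add(-3, 23), 2))), Rational(1, 2)))) = Mul(-2067, Mul(-1, Pow(Add(472, Mul(2, Pow(20, 2))), Rational(1, 2)))) = Mul(-2067, Mul(-1, Pow(Add(472, Mul(2, 400)), Rational(1, 2)))) = Mul(-2067, Mul(-1, Pow(Add(472, 800), Rational(1, 2)))) = Mul(-2067, Mul(-1, Pow(1272, Rational(1, 2)))) = Mul(-2067, Mul(-1, Mul(2, Pow(318, Rational(1, 2))))) = Mul(-2067, Mul(-2, Pow(318, Rational(1, 2)))) = Mul(4134, Pow(318, Rational(1, 2)))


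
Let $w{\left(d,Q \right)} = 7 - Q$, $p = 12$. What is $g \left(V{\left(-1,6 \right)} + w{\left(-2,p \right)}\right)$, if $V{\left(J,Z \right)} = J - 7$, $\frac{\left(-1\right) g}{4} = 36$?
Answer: $1872$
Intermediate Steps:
$g = -144$ ($g = \left(-4\right) 36 = -144$)
$V{\left(J,Z \right)} = -7 + J$
$g \left(V{\left(-1,6 \right)} + w{\left(-2,p \right)}\right) = - 144 \left(\left(-7 - 1\right) + \left(7 - 12\right)\right) = - 144 \left(-8 + \left(7 - 12\right)\right) = - 144 \left(-8 - 5\right) = \left(-144\right) \left(-13\right) = 1872$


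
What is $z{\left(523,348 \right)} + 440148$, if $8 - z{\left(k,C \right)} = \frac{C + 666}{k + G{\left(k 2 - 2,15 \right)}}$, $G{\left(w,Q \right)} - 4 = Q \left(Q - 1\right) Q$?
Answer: $\frac{1618452598}{3677} \approx 4.4016 \cdot 10^{5}$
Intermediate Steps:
$G{\left(w,Q \right)} = 4 + Q^{2} \left(-1 + Q\right)$ ($G{\left(w,Q \right)} = 4 + Q \left(Q - 1\right) Q = 4 + Q \left(-1 + Q\right) Q = 4 + Q^{2} \left(-1 + Q\right)$)
$z{\left(k,C \right)} = 8 - \frac{666 + C}{3154 + k}$ ($z{\left(k,C \right)} = 8 - \frac{C + 666}{k + \left(4 + 15^{3} - 15^{2}\right)} = 8 - \frac{666 + C}{k + \left(4 + 3375 - 225\right)} = 8 - \frac{666 + C}{k + 3154} = 8 - \frac{666 + C}{3154 + k}$)
$z{\left(523,348 \right)} + 440148 = \frac{24566 - 348 + 8 \cdot 523}{3154 + 523} + 440148 = \frac{24566 - 348 + 4184}{3677} + 440148 = \frac{1}{3677} \cdot 28402 + 440148 = \frac{28402}{3677} + 440148 = \frac{1618452598}{3677}$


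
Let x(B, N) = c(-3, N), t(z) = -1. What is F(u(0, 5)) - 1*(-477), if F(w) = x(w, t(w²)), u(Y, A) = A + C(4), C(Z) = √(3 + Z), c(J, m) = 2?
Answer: 479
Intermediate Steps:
x(B, N) = 2
u(Y, A) = A + √7 (u(Y, A) = A + √(3 + 4) = A + √7)
F(w) = 2
F(u(0, 5)) - 1*(-477) = 2 - 1*(-477) = 2 + 477 = 479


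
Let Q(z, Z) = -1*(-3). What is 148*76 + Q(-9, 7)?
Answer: 11251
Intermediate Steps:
Q(z, Z) = 3
148*76 + Q(-9, 7) = 148*76 + 3 = 11248 + 3 = 11251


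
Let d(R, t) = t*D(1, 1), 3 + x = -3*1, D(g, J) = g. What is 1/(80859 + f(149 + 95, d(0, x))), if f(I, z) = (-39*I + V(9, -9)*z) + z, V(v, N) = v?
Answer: 1/71283 ≈ 1.4029e-5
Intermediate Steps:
x = -6 (x = -3 - 3*1 = -3 - 3 = -6)
d(R, t) = t (d(R, t) = t*1 = t)
f(I, z) = -39*I + 10*z (f(I, z) = (-39*I + 9*z) + z = -39*I + 10*z)
1/(80859 + f(149 + 95, d(0, x))) = 1/(80859 + (-39*(149 + 95) + 10*(-6))) = 1/(80859 + (-39*244 - 60)) = 1/(80859 + (-9516 - 60)) = 1/(80859 - 9576) = 1/71283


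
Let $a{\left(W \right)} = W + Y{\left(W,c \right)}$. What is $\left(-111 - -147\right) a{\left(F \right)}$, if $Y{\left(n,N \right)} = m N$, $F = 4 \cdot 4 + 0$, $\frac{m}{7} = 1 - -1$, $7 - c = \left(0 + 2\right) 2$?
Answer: $2088$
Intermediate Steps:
$c = 3$ ($c = 7 - \left(0 + 2\right) 2 = 7 - 2 \cdot 2 = 7 - 4 = 3$)
$m = 14$ ($m = 7 \left(1 - -1\right) = 7 \left(1 + 1\right) = 7 \cdot 2 = 14$)
$F = 16$ ($F = 16 + 0 = 16$)
$Y{\left(n,N \right)} = 14 N$
$a{\left(W \right)} = 42 + W$ ($a{\left(W \right)} = W + 14 \cdot 3 = W + 42 = 42 + W$)
$\left(-111 - -147\right) a{\left(F \right)} = \left(-111 - -147\right) \left(42 + 16\right) = \left(-111 + 147\right) 58 = 36 \cdot 58 = 2088$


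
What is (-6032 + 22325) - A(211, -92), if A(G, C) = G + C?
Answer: 16174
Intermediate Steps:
A(G, C) = C + G
(-6032 + 22325) - A(211, -92) = (-6032 + 22325) - (-92 + 211) = 16293 - 1*119 = 16293 - 119 = 16174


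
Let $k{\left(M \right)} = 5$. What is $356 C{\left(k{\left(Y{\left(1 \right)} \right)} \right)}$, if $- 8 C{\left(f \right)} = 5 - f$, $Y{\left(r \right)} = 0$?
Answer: $0$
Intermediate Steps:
$C{\left(f \right)} = - \frac{5}{8} + \frac{f}{8}$ ($C{\left(f \right)} = - \frac{5 - f}{8} = - \frac{5}{8} + \frac{f}{8}$)
$356 C{\left(k{\left(Y{\left(1 \right)} \right)} \right)} = 356 \left(- \frac{5}{8} + \frac{1}{8} \cdot 5\right) = 356 \left(- \frac{5}{8} + \frac{5}{8}\right) = 356 \cdot 0 = 0$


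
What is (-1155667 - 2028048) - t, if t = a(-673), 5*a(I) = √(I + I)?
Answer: -3183715 - I*√1346/5 ≈ -3.1837e+6 - 7.3376*I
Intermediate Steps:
a(I) = √2*√I/5 (a(I) = √(I + I)/5 = √(2*I)/5 = (√2*√I)/5 = √2*√I/5)
t = I*√1346/5 (t = √2*√(-673)/5 = √2*(I*√673)/5 = I*√1346/5 ≈ 7.3376*I)
(-1155667 - 2028048) - t = (-1155667 - 2028048) - I*√1346/5 = -3183715 - I*√1346/5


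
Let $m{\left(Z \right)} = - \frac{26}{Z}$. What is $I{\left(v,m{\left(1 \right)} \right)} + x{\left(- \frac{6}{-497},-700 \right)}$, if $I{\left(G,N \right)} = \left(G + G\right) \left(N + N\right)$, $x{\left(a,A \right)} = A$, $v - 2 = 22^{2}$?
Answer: $-51244$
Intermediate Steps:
$v = 486$ ($v = 2 + 22^{2} = 2 + 484 = 486$)
$I{\left(G,N \right)} = 4 G N$ ($I{\left(G,N \right)} = 2 G 2 N = 4 G N$)
$I{\left(v,m{\left(1 \right)} \right)} + x{\left(- \frac{6}{-497},-700 \right)} = 4 \cdot 486 \left(- \frac{26}{1}\right) - 700 = 4 \cdot 486 \left(\left(-26\right) 1\right) - 700 = 4 \cdot 486 \left(-26\right) - 700 = -50544 - 700 = -51244$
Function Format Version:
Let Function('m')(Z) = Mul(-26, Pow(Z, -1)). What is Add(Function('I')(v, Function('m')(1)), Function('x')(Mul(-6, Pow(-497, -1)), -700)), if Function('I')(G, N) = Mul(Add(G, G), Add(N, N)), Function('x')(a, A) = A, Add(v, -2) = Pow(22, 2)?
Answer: -51244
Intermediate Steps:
v = 486 (v = Add(2, Pow(22, 2)) = Add(2, 484) = 486)
Function('I')(G, N) = Mul(4, G, N) (Function('I')(G, N) = Mul(Mul(2, G), Mul(2, N)) = Mul(4, G, N))
Add(Function('I')(v, Function('m')(1)), Function('x')(Mul(-6, Pow(-497, -1)), -700)) = Add(Mul(4, 486, Mul(-26, Pow(1, -1))), -700) = Add(Mul(4, 486, Mul(-26, 1)), -700) = Add(Mul(4, 486, -26), -700) = Add(-50544, -700) = -51244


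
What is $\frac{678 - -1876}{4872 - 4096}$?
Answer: $\frac{1277}{388} \approx 3.2912$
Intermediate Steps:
$\frac{678 - -1876}{4872 - 4096} = \frac{678 + 1876}{776} = 2554 \cdot \frac{1}{776} = \frac{1277}{388}$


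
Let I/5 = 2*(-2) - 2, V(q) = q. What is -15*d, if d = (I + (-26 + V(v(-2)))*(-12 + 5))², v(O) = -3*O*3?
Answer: -10140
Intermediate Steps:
v(O) = -9*O
I = -30 (I = 5*(2*(-2) - 2) = 5*(-4 - 2) = 5*(-6) = -30)
d = 676 (d = (-30 + (-26 - 9*(-2))*(-12 + 5))² = (-30 + (-26 + 18)*(-7))² = (-30 - 8*(-7))² = (-30 + 56)² = 26² = 676)
-15*d = -15*676 = -10140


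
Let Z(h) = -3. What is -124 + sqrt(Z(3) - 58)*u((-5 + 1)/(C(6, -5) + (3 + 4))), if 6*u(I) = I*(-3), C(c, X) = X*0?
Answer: -124 + 2*I*sqrt(61)/7 ≈ -124.0 + 2.2315*I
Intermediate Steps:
C(c, X) = 0
u(I) = -I/2 (u(I) = (I*(-3))/6 = (-3*I)/6 = -I/2)
-124 + sqrt(Z(3) - 58)*u((-5 + 1)/(C(6, -5) + (3 + 4))) = -124 + sqrt(-3 - 58)*(-(-5 + 1)/(2*(0 + (3 + 4)))) = -124 + sqrt(-61)*(-(-2)/(0 + 7)) = -124 + (I*sqrt(61))*(-(-2)/7) = -124 + (I*sqrt(61))*(-1/2*(-4/7)) = -124 + (I*sqrt(61))*(2/7) = -124 + 2*I*sqrt(61)/7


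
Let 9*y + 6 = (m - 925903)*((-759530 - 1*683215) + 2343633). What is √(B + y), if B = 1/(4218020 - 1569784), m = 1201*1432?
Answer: √1254023995252606205866635/3972354 ≈ 2.8191e+5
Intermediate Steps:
m = 1719832
y = 238413702982/3 (y = -⅔ + ((1719832 - 925903)*((-759530 - 1*683215) + 2343633))/9 = -⅔ + (793929*((-759530 - 683215) + 2343633))/9 = -⅔ + (793929*(-1442745 + 2343633))/9 = -⅔ + (793929*900888)/9 = -⅔ + (⅑)*715241108952 = -⅔ + 79471234328 = 238413702982/3 ≈ 7.9471e+10)
B = 1/2648236 ≈ 3.7761e-7
√(B + y) = √(1/2648236 + 238413702982/3) = √(631375751130239755/7944708) = √1254023995252606205866635/3972354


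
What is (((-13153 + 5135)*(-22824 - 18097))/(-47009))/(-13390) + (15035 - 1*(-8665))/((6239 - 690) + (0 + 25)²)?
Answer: 1411974562631/323852287395 ≈ 4.3599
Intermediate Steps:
(((-13153 + 5135)*(-22824 - 18097))/(-47009))/(-13390) + (15035 - 1*(-8665))/((6239 - 690) + (0 + 25)²) = (-8018*(-40921)*(-1/47009))*(-1/13390) + (15035 + 8665)/(5549 + 25²) = (328104578*(-1/47009))*(-1/13390) + 23700/(5549 + 625) = -328104578/47009*(-1/13390) + 23700/6174 = 164052289/314725255 + 23700*(1/6174) = 164052289/314725255 + 3950/1029 = 1411974562631/323852287395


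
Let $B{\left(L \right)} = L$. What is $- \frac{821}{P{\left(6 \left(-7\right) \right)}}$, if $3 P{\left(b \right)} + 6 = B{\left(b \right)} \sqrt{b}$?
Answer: $\frac{821}{4118} - \frac{5747 i \sqrt{42}}{4118} \approx 0.19937 - 9.0444 i$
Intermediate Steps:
$P{\left(b \right)} = -2 + \frac{b^{\frac{3}{2}}}{3}$ ($P{\left(b \right)} = -2 + \frac{b \sqrt{b}}{3} = -2 + \frac{b^{\frac{3}{2}}}{3}$)
$- \frac{821}{P{\left(6 \left(-7\right) \right)}} = - \frac{821}{-2 + \frac{\left(6 \left(-7\right)\right)^{\frac{3}{2}}}{3}} = - \frac{821}{-2 + \frac{\left(-42\right)^{\frac{3}{2}}}{3}} = - \frac{821}{-2 + \frac{\left(-42\right) i \sqrt{42}}{3}} = - \frac{821}{-2 - 14 i \sqrt{42}}$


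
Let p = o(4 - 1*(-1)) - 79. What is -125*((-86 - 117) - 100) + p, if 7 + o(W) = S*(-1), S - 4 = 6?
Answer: 37779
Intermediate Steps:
S = 10 (S = 4 + 6 = 10)
o(W) = -17 (o(W) = -7 + 10*(-1) = -7 - 10 = -17)
p = -96 (p = -17 - 79 = -96)
-125*((-86 - 117) - 100) + p = -125*((-86 - 117) - 100) - 96 = -125*(-203 - 100) - 96 = -125*(-303) - 96 = 37875 - 96 = 37779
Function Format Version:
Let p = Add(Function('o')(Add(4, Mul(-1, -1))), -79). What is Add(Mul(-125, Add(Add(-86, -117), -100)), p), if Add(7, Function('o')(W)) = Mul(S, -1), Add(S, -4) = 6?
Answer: 37779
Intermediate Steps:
S = 10 (S = Add(4, 6) = 10)
Function('o')(W) = -17 (Function('o')(W) = Add(-7, Mul(10, -1)) = Add(-7, -10) = -17)
p = -96 (p = Add(-17, -79) = -96)
Add(Mul(-125, Add(Add(-86, -117), -100)), p) = Add(Mul(-125, Add(Add(-86, -117), -100)), -96) = Add(Mul(-125, Add(-203, -100)), -96) = Add(Mul(-125, -303), -96) = Add(37875, -96) = 37779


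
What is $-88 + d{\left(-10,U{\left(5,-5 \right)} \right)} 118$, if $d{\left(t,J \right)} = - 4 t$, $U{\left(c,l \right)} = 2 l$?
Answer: $4632$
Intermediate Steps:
$-88 + d{\left(-10,U{\left(5,-5 \right)} \right)} 118 = -88 + \left(-4\right) \left(-10\right) 118 = -88 + 40 \cdot 118 = -88 + 4720 = 4632$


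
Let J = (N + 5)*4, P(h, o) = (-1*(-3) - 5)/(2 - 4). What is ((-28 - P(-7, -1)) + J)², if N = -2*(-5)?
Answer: 961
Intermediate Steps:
P(h, o) = 1 (P(h, o) = (3 - 5)/(-2) = -2*(-½) = 1)
N = 10
J = 60 (J = (10 + 5)*4 = 15*4 = 60)
((-28 - P(-7, -1)) + J)² = ((-28 - 1*1) + 60)² = ((-28 - 1) + 60)² = (-29 + 60)² = 31² = 961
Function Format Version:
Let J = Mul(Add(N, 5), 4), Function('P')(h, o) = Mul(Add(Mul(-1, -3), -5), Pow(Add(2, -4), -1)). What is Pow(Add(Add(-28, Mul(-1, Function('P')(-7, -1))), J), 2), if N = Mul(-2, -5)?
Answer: 961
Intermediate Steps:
Function('P')(h, o) = 1 (Function('P')(h, o) = Mul(Add(3, -5), Pow(-2, -1)) = Mul(-2, Rational(-1, 2)) = 1)
N = 10
J = 60 (J = Mul(Add(10, 5), 4) = Mul(15, 4) = 60)
Pow(Add(Add(-28, Mul(-1, Function('P')(-7, -1))), J), 2) = Pow(Add(Add(-28, Mul(-1, 1)), 60), 2) = Pow(Add(Add(-28, -1), 60), 2) = Pow(Add(-29, 60), 2) = Pow(31, 2) = 961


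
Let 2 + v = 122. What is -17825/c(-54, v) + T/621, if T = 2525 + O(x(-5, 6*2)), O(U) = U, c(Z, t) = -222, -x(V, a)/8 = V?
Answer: 431065/5106 ≈ 84.423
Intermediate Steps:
v = 120 (v = -2 + 122 = 120)
x(V, a) = -8*V
T = 2565 (T = 2525 - 8*(-5) = 2525 + 40 = 2565)
-17825/c(-54, v) + T/621 = -17825/(-222) + 2565/621 = -17825*(-1/222) + 2565*(1/621) = 17825/222 + 95/23 = 431065/5106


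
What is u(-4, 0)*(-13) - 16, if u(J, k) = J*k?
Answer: -16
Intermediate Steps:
u(-4, 0)*(-13) - 16 = -4*0*(-13) - 16 = 0*(-13) - 16 = 0 - 16 = -16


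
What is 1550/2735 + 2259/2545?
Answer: 2024623/1392115 ≈ 1.4543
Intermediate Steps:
1550/2735 + 2259/2545 = 1550*(1/2735) + 2259*(1/2545) = 310/547 + 2259/2545 = 2024623/1392115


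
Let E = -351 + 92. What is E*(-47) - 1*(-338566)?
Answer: 350739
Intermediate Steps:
E = -259
E*(-47) - 1*(-338566) = -259*(-47) - 1*(-338566) = 12173 + 338566 = 350739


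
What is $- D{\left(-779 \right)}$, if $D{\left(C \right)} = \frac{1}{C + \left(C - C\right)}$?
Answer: $\frac{1}{779} \approx 0.0012837$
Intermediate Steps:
$D{\left(C \right)} = \frac{1}{C}$ ($D{\left(C \right)} = \frac{1}{C + 0} = \frac{1}{C}$)
$- D{\left(-779 \right)} = - \frac{1}{-779} = \left(-1\right) \left(- \frac{1}{779}\right) = \frac{1}{779}$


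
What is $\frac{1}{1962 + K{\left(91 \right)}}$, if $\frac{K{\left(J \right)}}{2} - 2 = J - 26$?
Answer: $\frac{1}{2096} \approx 0.0004771$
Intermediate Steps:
$K{\left(J \right)} = -48 + 2 J$ ($K{\left(J \right)} = 4 + 2 \left(J - 26\right) = 4 + 2 \left(-26 + J\right) = 4 + \left(-52 + 2 J\right) = -48 + 2 J$)
$\frac{1}{1962 + K{\left(91 \right)}} = \frac{1}{1962 + \left(-48 + 2 \cdot 91\right)} = \frac{1}{1962 + \left(-48 + 182\right)} = \frac{1}{1962 + 134} = \frac{1}{2096}$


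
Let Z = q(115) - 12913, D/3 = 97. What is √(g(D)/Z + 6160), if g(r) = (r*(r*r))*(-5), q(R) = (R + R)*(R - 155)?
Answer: √874364855/273 ≈ 108.31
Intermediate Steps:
q(R) = 2*R*(-155 + R) (q(R) = (2*R)*(-155 + R) = 2*R*(-155 + R))
D = 291 (D = 3*97 = 291)
g(r) = -5*r³ (g(r) = (r*r²)*(-5) = r³*(-5) = -5*r³)
Z = -22113 (Z = 2*115*(-155 + 115) - 12913 = 2*115*(-40) - 12913 = -9200 - 12913 = -22113)
√(g(D)/Z + 6160) = √(-5*291³/(-22113) + 6160) = √(-5*24642171*(-1/22113) + 6160) = √(-123210855*(-1/22113) + 6160) = √(4563365/819 + 6160) = √(9608405/819) = √874364855/273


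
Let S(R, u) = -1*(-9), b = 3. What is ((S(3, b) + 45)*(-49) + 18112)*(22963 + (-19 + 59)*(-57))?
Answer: 319883278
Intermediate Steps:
S(R, u) = 9
((S(3, b) + 45)*(-49) + 18112)*(22963 + (-19 + 59)*(-57)) = ((9 + 45)*(-49) + 18112)*(22963 + (-19 + 59)*(-57)) = (54*(-49) + 18112)*(22963 + 40*(-57)) = (-2646 + 18112)*(22963 - 2280) = 15466*20683 = 319883278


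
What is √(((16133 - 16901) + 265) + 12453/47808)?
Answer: I*√1994902593/1992 ≈ 22.422*I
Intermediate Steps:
√(((16133 - 16901) + 265) + 12453/47808) = √((-768 + 265) + 12453*(1/47808)) = √(-503 + 4151/15936) = √(-8011657/15936) = I*√1994902593/1992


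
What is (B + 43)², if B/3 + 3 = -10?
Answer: 16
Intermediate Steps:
B = -39 (B = -9 + 3*(-10) = -9 - 30 = -39)
(B + 43)² = (-39 + 43)² = 4² = 16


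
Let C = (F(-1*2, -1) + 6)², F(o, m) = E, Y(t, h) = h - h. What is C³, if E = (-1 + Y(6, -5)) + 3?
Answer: 262144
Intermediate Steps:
Y(t, h) = 0
E = 2 (E = (-1 + 0) + 3 = -1 + 3 = 2)
F(o, m) = 2
C = 64 (C = (2 + 6)² = 8² = 64)
C³ = 64³ = 262144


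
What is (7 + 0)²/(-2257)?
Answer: -49/2257 ≈ -0.021710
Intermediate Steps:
(7 + 0)²/(-2257) = 7²*(-1/2257) = 49*(-1/2257) = -49/2257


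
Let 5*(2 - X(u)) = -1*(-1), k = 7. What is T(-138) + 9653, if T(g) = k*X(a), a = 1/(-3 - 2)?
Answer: 48328/5 ≈ 9665.6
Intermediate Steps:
a = -1/5 (a = 1/(-5) = -1/5 ≈ -0.20000)
X(u) = 9/5 (X(u) = 2 - (-1)*(-1)/5 = 2 - 1/5*1 = 2 - 1/5 = 9/5)
T(g) = 63/5 (T(g) = 7*(9/5) = 63/5)
T(-138) + 9653 = 63/5 + 9653 = 48328/5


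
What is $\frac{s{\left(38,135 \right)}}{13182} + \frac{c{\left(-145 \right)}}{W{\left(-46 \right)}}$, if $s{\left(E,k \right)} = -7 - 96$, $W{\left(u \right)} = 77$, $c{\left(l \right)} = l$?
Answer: $- \frac{1919321}{1015014} \approx -1.8909$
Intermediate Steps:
$s{\left(E,k \right)} = -103$
$\frac{s{\left(38,135 \right)}}{13182} + \frac{c{\left(-145 \right)}}{W{\left(-46 \right)}} = - \frac{103}{13182} - \frac{145}{77} = - \frac{1919321}{1015014}$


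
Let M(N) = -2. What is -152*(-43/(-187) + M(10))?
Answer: 50312/187 ≈ 269.05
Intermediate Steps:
-152*(-43/(-187) + M(10)) = -152*(-43/(-187) - 2) = -152*(-43*(-1/187) - 2) = -152*(43/187 - 2) = -152*(-331/187) = 50312/187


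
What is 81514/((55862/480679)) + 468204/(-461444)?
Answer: 42642226495634/60795247 ≈ 7.0141e+5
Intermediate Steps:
81514/((55862/480679)) + 468204/(-461444) = 81514/((55862*(1/480679))) + 468204*(-1/461444) = 81514/(55862/480679) - 117051/115361 = 81514*(480679/55862) - 117051/115361 = 369642151/527 - 117051/115361 = 42642226495634/60795247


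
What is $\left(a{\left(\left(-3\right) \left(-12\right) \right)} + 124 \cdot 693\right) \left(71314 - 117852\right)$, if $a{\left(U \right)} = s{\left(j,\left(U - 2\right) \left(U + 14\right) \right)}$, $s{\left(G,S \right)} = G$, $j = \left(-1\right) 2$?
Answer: $-3999010340$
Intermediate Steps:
$j = -2$
$a{\left(U \right)} = -2$
$\left(a{\left(\left(-3\right) \left(-12\right) \right)} + 124 \cdot 693\right) \left(71314 - 117852\right) = \left(-2 + 124 \cdot 693\right) \left(71314 - 117852\right) = \left(-2 + 85932\right) \left(-46538\right) = 85930 \left(-46538\right) = -3999010340$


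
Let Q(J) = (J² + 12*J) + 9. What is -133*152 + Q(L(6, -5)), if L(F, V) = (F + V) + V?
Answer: -20239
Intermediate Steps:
L(F, V) = F + 2*V
Q(J) = 9 + J² + 12*J
-133*152 + Q(L(6, -5)) = -133*152 + (9 + (6 + 2*(-5))² + 12*(6 + 2*(-5))) = -20216 + (9 + (6 - 10)² + 12*(6 - 10)) = -20216 + (9 + (-4)² + 12*(-4)) = -20216 + (9 + 16 - 48) = -20216 - 23 = -20239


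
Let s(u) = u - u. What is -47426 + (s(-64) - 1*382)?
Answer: -47808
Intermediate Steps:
s(u) = 0
-47426 + (s(-64) - 1*382) = -47426 + (0 - 1*382) = -47426 + (0 - 382) = -47426 - 382 = -47808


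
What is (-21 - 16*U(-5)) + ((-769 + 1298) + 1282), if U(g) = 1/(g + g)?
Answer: 8958/5 ≈ 1791.6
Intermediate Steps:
U(g) = 1/(2*g)
(-21 - 16*U(-5)) + ((-769 + 1298) + 1282) = (-21 - 8/(-5)) + ((-769 + 1298) + 1282) = (-21 - 8*(-1)/5) + (529 + 1282) = (-21 - 16*(-⅒)) + 1811 = (-21 + 8/5) + 1811 = -97/5 + 1811 = 8958/5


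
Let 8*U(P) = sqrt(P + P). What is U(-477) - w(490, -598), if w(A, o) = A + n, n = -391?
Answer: -99 + 3*I*sqrt(106)/8 ≈ -99.0 + 3.8609*I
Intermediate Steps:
U(P) = sqrt(2)*sqrt(P)/8 (U(P) = sqrt(P + P)/8 = sqrt(2*P)/8 = (sqrt(2)*sqrt(P))/8 = sqrt(2)*sqrt(P)/8)
w(A, o) = -391 + A (w(A, o) = A - 391 = -391 + A)
U(-477) - w(490, -598) = sqrt(2)*sqrt(-477)/8 - (-391 + 490) = sqrt(2)*(3*I*sqrt(53))/8 - 1*99 = 3*I*sqrt(106)/8 - 99 = -99 + 3*I*sqrt(106)/8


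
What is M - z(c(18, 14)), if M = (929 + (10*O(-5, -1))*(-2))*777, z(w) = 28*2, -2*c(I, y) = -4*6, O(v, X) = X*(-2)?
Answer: 690697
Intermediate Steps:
O(v, X) = -2*X
c(I, y) = 12 (c(I, y) = -(-2)*6 = -½*(-24) = 12)
z(w) = 56
M = 690753 (M = (929 + (10*(-2*(-1)))*(-2))*777 = (929 + (10*2)*(-2))*777 = (929 + 20*(-2))*777 = (929 - 40)*777 = 889*777 = 690753)
M - z(c(18, 14)) = 690753 - 1*56 = 690753 - 56 = 690697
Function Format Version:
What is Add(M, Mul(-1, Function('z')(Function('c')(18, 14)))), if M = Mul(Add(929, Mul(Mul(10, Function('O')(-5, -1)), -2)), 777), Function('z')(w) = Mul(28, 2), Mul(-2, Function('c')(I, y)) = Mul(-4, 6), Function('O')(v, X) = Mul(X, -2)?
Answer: 690697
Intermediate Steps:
Function('O')(v, X) = Mul(-2, X)
Function('c')(I, y) = 12 (Function('c')(I, y) = Mul(Rational(-1, 2), Mul(-4, 6)) = Mul(Rational(-1, 2), -24) = 12)
Function('z')(w) = 56
M = 690753 (M = Mul(Add(929, Mul(Mul(10, Mul(-2, -1)), -2)), 777) = Mul(Add(929, Mul(Mul(10, 2), -2)), 777) = Mul(Add(929, Mul(20, -2)), 777) = Mul(Add(929, -40), 777) = Mul(889, 777) = 690753)
Add(M, Mul(-1, Function('z')(Function('c')(18, 14)))) = Add(690753, Mul(-1, 56)) = Add(690753, -56) = 690697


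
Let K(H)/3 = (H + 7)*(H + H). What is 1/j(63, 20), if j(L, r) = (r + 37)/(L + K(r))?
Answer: 1101/19 ≈ 57.947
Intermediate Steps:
K(H) = 6*H*(7 + H) (K(H) = 3*((H + 7)*(H + H)) = 3*((7 + H)*(2*H)) = 3*(2*H*(7 + H)) = 6*H*(7 + H))
j(L, r) = (37 + r)/(L + 6*r*(7 + r)) (j(L, r) = (r + 37)/(L + 6*r*(7 + r)) = (37 + r)/(L + 6*r*(7 + r)))
1/j(63, 20) = 1/((37 + 20)/(63 + 6*20*(7 + 20))) = 1/(57/(63 + 6*20*27)) = 1/(57/(63 + 3240)) = 1/(57/3303) = 1/((1/3303)*57) = 1/(19/1101) = 1101/19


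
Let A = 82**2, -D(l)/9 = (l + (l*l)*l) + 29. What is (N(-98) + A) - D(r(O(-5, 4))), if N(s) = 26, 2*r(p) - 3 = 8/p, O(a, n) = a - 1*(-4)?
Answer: 54783/8 ≈ 6847.9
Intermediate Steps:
O(a, n) = 4 + a (O(a, n) = a + 4 = 4 + a)
r(p) = 3/2 + 4/p (r(p) = 3/2 + (8/p)/2 = 3/2 + 4/p)
D(l) = -261 - 9*l - 9*l**3 (D(l) = -9*((l + (l*l)*l) + 29) = -9*((l + l**2*l) + 29) = -9*((l + l**3) + 29) = -9*(29 + l + l**3) = -261 - 9*l - 9*l**3)
A = 6724
(N(-98) + A) - D(r(O(-5, 4))) = (26 + 6724) - (-261 - 9*(3/2 + 4/(4 - 5)) - 9*(3/2 + 4/(4 - 5))**3) = 6750 - (-261 - 9*(3/2 + 4/(-1)) - 9*(3/2 + 4/(-1))**3) = 6750 - (-261 - 9*(3/2 + 4*(-1)) - 9*(3/2 + 4*(-1))**3) = 6750 - (-261 - 9*(3/2 - 4) - 9*(3/2 - 4)**3) = 6750 - (-261 - 9*(-5/2) - 9*(-5/2)**3) = 6750 - (-261 + 45/2 - 9*(-125/8)) = 6750 - (-261 + 45/2 + 1125/8) = 6750 - 1*(-783/8) = 6750 + 783/8 = 54783/8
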